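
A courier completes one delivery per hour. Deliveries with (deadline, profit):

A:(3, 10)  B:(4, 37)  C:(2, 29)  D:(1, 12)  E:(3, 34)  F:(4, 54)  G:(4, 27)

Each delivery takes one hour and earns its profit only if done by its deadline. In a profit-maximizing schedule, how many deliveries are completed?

4

Take jobs in profit order; each goes to the latest open slot no later than its deadline.
By profit: F(d4,54), B(d4,37), E(d3,34), C(d2,29), G(d4,27), D(d1,12), A(d3,10)
F→slot 4; B→slot 3; E→slot 2; C→slot 1; G skipped; D skipped; A skipped.
4 of 7 scheduled.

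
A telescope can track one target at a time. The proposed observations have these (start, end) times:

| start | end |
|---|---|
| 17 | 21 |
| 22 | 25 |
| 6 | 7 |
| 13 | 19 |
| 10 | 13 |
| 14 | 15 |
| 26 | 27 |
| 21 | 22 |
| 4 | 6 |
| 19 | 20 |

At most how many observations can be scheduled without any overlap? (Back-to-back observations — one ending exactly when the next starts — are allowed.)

8

Greedy by earliest finish: after sorting by end time, pick each interval compatible with the last pick.
By end time: (4,6), (6,7), (10,13), (14,15), (13,19), (19,20), (17,21), (21,22), (22,25), (26,27).
Pick (4,6); next start ≥ 6 → (6,7); next start ≥ 7 → (10,13); next start ≥ 13 → (14,15); next start ≥ 15 → (19,20); next start ≥ 20 → (21,22); next start ≥ 22 → (22,25); next start ≥ 25 → (26,27).
Selected 8 observations.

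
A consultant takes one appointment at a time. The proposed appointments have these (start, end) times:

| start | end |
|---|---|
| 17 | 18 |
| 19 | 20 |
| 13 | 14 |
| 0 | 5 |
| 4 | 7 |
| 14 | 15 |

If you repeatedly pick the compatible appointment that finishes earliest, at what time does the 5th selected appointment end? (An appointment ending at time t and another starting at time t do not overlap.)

Sorted by end: (0,5)  (4,7)  (13,14)  (14,15)  (17,18)  (19,20)
take (0,5); skip (4,7); take (13,14); take (14,15); take (17,18); take (19,20).
Selected: (0,5) (13,14) (14,15) (17,18) (19,20)

20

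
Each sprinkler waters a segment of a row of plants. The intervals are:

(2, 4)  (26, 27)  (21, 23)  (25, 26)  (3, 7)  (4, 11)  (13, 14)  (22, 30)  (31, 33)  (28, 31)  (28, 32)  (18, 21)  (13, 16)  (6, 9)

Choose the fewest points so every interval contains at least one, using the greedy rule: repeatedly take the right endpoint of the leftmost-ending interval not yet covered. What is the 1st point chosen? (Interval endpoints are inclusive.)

Process intervals by earliest right end; each time one isn't hit yet, stab at its right endpoint.
Sorted: [2,4] [3,7] [6,9] [4,11] [13,14] [13,16] [18,21] [21,23] [25,26] [26,27] [22,30] [28,31] [28,32] [31,33]
{[2,4],[3,7]} hit by 4; {[6,9],[4,11]} hit by 9; {[13,14],[13,16]} hit by 14; {[18,21],[21,23]} hit by 21; {[25,26],[26,27],[22,30]} hit by 26; {[28,31],[28,32],[31,33]} hit by 31.
Points: 4, 9, 14, 21, 26, 31 (6 total).

4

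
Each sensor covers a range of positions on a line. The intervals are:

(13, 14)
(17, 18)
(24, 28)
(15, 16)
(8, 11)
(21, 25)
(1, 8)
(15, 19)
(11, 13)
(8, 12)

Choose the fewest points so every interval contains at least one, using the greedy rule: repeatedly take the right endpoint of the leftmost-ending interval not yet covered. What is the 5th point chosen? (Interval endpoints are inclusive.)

25

Sorted: [1,8] [8,11] [8,12] [11,13] [13,14] [15,16] [17,18] [15,19] [21,25] [24,28]
{[1,8],[8,11],[8,12]} hit by 8; {[11,13],[13,14]} hit by 13; {[15,16]} hit by 16; {[17,18],[15,19]} hit by 18; {[21,25],[24,28]} hit by 25.
Points: 8, 13, 16, 18, 25 (5 total).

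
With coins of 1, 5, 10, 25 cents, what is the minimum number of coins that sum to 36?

3

36 = 1×25 + 1×10 + 1×1
Total coins = 1 + 1 + 1 = 3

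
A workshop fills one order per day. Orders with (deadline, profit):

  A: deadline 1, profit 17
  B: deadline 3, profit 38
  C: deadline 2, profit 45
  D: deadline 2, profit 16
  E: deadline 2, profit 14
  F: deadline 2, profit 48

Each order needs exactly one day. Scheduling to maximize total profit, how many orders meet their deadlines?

Profit order: F=48 C=45 B=38 A=17 D=16 E=14
Assign: F→slot 2, C→slot 1, B→slot 3, A skipped, D skipped, E skipped.
Slots: [1:C] [2:F] [3:B]
3 of 6 scheduled.

3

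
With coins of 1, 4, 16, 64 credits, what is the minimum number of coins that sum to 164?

5

164 − 2×64→36 − 2×16→4 − 1×4→0
Total coins = 2 + 2 + 1 = 5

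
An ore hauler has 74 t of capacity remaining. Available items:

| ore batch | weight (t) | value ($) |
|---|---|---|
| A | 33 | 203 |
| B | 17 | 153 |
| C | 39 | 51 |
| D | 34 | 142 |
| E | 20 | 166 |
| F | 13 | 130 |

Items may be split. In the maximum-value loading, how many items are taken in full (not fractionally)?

Ratios (sorted): F 10.00, B 9.00, E 8.30, A 6.15, D 4.18, C 1.31
take F (13 @ 130); take B (17 @ 153); take E (20 @ 166); take 24/33 of A → 147.64. Capacity used 74/74.
3 item(s) taken whole; one partial (take 24/33 of A).

3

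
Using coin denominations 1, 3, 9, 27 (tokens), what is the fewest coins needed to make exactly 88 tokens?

88 = 3×27 + 2×3 + 1×1
Total coins = 3 + 2 + 1 = 6

6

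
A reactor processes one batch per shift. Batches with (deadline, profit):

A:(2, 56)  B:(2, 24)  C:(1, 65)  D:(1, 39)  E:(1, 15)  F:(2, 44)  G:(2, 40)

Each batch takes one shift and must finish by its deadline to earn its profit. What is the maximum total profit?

121

Sort by profit descending; place each in the latest free slot ≤ its deadline.
Profit order: C=65 A=56 F=44 G=40 D=39 B=24 E=15
Assign: C→slot 1, A→slot 2, F skipped, G skipped, D skipped, B skipped, E skipped.
Slots: [1:C] [2:A]
Profit = 65 + 56 = 121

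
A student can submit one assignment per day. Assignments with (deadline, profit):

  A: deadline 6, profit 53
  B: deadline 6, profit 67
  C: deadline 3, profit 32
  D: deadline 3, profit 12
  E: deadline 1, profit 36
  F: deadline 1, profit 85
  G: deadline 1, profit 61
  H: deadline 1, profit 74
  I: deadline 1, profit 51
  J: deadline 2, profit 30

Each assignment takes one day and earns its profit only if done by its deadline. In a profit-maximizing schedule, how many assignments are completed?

5

Sort by profit descending; place each in the latest free slot ≤ its deadline.
Profit order: F=85 H=74 B=67 G=61 A=53 I=51 E=36 C=32 J=30 D=12
Assign: F→slot 1, H skipped, B→slot 6, G skipped, A→slot 5, I skipped, E skipped, C→slot 3, J→slot 2, D skipped.
Slots: [1:F] [2:J] [3:C] [5:A] [6:B]
5 of 10 scheduled.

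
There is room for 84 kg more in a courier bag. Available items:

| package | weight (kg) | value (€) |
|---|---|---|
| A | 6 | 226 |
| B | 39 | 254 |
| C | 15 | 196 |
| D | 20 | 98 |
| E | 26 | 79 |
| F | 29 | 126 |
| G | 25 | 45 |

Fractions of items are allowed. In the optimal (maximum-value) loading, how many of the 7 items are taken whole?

4

Ratios (sorted): A 37.67, C 13.07, B 6.51, D 4.90, F 4.34, E 3.04, G 1.80
take A (6 @ 226); take C (15 @ 196); take B (39 @ 254); take D (20 @ 98); take 4/29 of F → 17.38. Capacity used 84/84.
4 item(s) taken whole; one partial (take 4/29 of F).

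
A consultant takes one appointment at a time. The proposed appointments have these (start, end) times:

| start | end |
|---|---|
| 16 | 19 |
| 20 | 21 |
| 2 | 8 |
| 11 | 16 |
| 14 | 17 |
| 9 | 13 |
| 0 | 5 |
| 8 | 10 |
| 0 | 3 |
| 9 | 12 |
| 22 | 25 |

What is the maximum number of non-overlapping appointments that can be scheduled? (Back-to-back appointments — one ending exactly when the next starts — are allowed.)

6

Greedy by earliest finish: after sorting by end time, pick each interval compatible with the last pick.
Sorted by end: (0,3)  (0,5)  (2,8)  (8,10)  (9,12)  (9,13)  (11,16)  (14,17)  (16,19)  (20,21)  (22,25)
take (0,3); skip (2,8); take (8,10); skip (9,12); take (11,16); take (16,19); take (20,21); take (22,25).
Selected 6 appointments.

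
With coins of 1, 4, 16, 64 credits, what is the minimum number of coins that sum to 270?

9

270 = 4×64 + 3×4 + 2×1
Total coins = 4 + 3 + 2 = 9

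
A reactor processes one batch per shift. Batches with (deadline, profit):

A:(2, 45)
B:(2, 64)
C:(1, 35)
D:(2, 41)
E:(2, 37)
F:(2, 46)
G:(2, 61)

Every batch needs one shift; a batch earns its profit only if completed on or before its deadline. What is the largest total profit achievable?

125

Sort by profit descending; place each in the latest free slot ≤ its deadline.
By profit: B(d2,64), G(d2,61), F(d2,46), A(d2,45), D(d2,41), E(d2,37), C(d1,35)
B→slot 2; G→slot 1; F skipped; A skipped; D skipped; E skipped; C skipped.
Profit = 61 + 64 = 125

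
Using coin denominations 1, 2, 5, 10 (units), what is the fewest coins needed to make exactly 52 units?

6

Use the largest denomination that fits, subtract, and repeat.
52 − 5×10→2 − 1×2→0
Total coins = 5 + 1 = 6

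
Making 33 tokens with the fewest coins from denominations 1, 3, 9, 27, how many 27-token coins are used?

1

Use the largest denomination that fits, subtract, and repeat.
33 = 1×27 + 2×3
Count of 27: 1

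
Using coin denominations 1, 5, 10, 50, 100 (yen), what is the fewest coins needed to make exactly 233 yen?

8

233 = 2×100 + 3×10 + 3×1
Total coins = 2 + 3 + 3 = 8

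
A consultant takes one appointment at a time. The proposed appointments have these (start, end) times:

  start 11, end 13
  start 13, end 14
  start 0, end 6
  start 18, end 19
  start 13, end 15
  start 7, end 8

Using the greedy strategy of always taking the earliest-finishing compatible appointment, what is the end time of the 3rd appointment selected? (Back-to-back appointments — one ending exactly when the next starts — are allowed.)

Order by finish time; keep every interval that doesn't clash with the previous kept one.
By end time: (0,6), (7,8), (11,13), (13,14), (13,15), (18,19).
Pick (0,6); next start ≥ 6 → (7,8); next start ≥ 8 → (11,13); next start ≥ 13 → (13,14); next start ≥ 14 → (18,19).
Selected: (0,6) (7,8) (11,13) (13,14) (18,19)

13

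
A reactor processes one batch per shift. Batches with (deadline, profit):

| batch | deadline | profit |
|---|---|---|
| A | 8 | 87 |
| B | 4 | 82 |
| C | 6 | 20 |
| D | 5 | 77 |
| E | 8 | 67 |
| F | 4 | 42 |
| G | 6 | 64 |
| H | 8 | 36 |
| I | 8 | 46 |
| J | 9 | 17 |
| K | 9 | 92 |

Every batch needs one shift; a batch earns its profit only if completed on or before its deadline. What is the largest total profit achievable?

593

Take jobs in profit order; each goes to the latest open slot no later than its deadline.
By profit: K(d9,92), A(d8,87), B(d4,82), D(d5,77), E(d8,67), G(d6,64), I(d8,46), F(d4,42), H(d8,36), C(d6,20), J(d9,17)
K→slot 9; A→slot 8; B→slot 4; D→slot 5; E→slot 7; G→slot 6; I→slot 3; F→slot 2; H→slot 1; C skipped; J skipped.
Profit = 36 + 42 + 46 + 82 + 77 + 64 + 67 + 87 + 92 = 593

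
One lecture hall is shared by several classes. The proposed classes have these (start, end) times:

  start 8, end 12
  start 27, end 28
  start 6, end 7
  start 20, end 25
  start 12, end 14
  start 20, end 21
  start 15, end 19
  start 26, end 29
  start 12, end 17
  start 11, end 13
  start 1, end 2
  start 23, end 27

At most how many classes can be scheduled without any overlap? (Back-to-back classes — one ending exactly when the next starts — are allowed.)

Order by finish time; keep every interval that doesn't clash with the previous kept one.
By end time: (1,2), (6,7), (8,12), (11,13), (12,14), (12,17), (15,19), (20,21), (20,25), (23,27), (27,28), (26,29).
Pick (1,2); next start ≥ 2 → (6,7); next start ≥ 7 → (8,12); next start ≥ 12 → (12,14); next start ≥ 14 → (15,19); next start ≥ 19 → (20,21); next start ≥ 21 → (23,27); next start ≥ 27 → (27,28).
Selected 8 classes.

8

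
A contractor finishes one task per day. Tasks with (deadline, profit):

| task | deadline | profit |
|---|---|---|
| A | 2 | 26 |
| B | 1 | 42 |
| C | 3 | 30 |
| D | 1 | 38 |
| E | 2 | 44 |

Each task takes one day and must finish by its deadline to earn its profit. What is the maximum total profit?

116

Profit order: E=44 B=42 D=38 C=30 A=26
Assign: E→slot 2, B→slot 1, D skipped, C→slot 3, A skipped.
Slots: [1:B] [2:E] [3:C]
Profit = 42 + 44 + 30 = 116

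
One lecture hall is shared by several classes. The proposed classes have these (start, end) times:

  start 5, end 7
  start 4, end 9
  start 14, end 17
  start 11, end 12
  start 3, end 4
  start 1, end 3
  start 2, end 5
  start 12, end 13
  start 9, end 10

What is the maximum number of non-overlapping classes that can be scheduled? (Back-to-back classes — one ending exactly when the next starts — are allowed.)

7

Sort by end time and greedily take each interval whose start is ≥ the last chosen end.
Sorted by end: (1,3)  (3,4)  (2,5)  (5,7)  (4,9)  (9,10)  (11,12)  (12,13)  (14,17)
take (1,3); take (3,4); skip (2,5); take (5,7); take (9,10); take (11,12); take (12,13); take (14,17).
Selected 7 classes.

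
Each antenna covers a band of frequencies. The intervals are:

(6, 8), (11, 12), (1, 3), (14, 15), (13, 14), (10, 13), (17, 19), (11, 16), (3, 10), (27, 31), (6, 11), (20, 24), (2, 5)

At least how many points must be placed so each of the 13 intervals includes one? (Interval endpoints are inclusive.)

Process intervals by earliest right end; each time one isn't hit yet, stab at its right endpoint.
By right end: [1,3]  [2,5]  [6,8]  [3,10]  [6,11]  [11,12]  [10,13]  [13,14]  [14,15]  [11,16]  [17,19]  [20,24]  [27,31]
[1,3] uncovered → point at 3; [6,8] uncovered → point at 8; [11,12] uncovered → point at 12; [13,14] uncovered → point at 14; [17,19] uncovered → point at 19; [20,24] uncovered → point at 24; [27,31] uncovered → point at 31.
Points: 3, 8, 12, 14, 19, 24, 31 (7 total).

7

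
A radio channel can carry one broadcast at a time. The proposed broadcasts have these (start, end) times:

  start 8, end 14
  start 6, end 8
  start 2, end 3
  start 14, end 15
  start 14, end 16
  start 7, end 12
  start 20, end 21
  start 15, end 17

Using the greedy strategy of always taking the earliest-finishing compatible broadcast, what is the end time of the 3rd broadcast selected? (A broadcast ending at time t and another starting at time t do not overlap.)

Sort by end time and greedily take each interval whose start is ≥ the last chosen end.
Sorted by end: (2,3)  (6,8)  (7,12)  (8,14)  (14,15)  (14,16)  (15,17)  (20,21)
take (2,3); take (6,8); skip (7,12); take (8,14); take (14,15); skip (14,16); take (15,17); take (20,21).
Selected: (2,3) (6,8) (8,14) (14,15) (15,17) (20,21)

14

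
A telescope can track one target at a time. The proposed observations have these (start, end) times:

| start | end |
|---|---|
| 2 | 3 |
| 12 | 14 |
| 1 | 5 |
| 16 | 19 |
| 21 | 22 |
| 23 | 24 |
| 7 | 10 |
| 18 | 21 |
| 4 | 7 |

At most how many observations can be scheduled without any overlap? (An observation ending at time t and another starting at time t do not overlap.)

Sorted by end: (2,3)  (1,5)  (4,7)  (7,10)  (12,14)  (16,19)  (18,21)  (21,22)  (23,24)
take (2,3); take (4,7); take (7,10); take (12,14); take (16,19); take (21,22); take (23,24).
Selected 7 observations.

7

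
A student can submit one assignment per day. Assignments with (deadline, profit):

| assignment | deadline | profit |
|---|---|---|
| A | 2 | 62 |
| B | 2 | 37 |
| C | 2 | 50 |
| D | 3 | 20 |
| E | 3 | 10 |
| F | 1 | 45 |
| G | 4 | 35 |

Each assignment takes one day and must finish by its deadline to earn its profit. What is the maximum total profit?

167

Sort by profit descending; place each in the latest free slot ≤ its deadline.
Profit order: A=62 C=50 F=45 B=37 G=35 D=20 E=10
Assign: A→slot 2, C→slot 1, F skipped, B skipped, G→slot 4, D→slot 3, E skipped.
Slots: [1:C] [2:A] [3:D] [4:G]
Profit = 50 + 62 + 20 + 35 = 167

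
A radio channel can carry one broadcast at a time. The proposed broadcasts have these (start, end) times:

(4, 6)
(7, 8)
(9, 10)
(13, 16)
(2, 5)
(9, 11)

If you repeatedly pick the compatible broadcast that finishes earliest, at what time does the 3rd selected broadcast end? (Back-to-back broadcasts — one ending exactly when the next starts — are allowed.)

10

By end time: (2,5), (4,6), (7,8), (9,10), (9,11), (13,16).
Pick (2,5); next start ≥ 5 → (7,8); next start ≥ 8 → (9,10); next start ≥ 10 → (13,16).
Selected: (2,5) (7,8) (9,10) (13,16)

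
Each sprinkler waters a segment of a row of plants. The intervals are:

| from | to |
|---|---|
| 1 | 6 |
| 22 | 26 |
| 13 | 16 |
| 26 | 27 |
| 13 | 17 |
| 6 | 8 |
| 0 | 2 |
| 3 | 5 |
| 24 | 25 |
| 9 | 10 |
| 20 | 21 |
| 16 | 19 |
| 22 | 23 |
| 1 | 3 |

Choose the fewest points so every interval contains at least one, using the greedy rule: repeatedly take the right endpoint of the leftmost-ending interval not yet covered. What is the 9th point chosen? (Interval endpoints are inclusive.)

Sorted: [0,2] [1,3] [3,5] [1,6] [6,8] [9,10] [13,16] [13,17] [16,19] [20,21] [22,23] [24,25] [22,26] [26,27]
{[0,2],[1,3]} hit by 2; {[3,5],[1,6]} hit by 5; {[6,8]} hit by 8; {[9,10]} hit by 10; {[13,16],[13,17],[16,19]} hit by 16; {[20,21]} hit by 21; {[22,23]} hit by 23; {[24,25],[22,26]} hit by 25; {[26,27]} hit by 27.
Points: 2, 5, 8, 10, 16, 21, 23, 25, 27 (9 total).

27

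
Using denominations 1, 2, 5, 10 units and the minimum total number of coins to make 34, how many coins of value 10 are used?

3

Greedy: take as many of the largest coin as possible, then repeat with the remainder.
34 − 3×10→4 − 2×2→0
Count of 10: 3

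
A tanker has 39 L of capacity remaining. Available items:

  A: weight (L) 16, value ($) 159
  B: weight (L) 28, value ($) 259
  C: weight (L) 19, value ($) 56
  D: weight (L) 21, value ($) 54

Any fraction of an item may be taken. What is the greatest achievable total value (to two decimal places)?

371.75

Ratios (sorted): A 9.94, B 9.25, C 2.95, D 2.57
take A (16 @ 159); take 23/28 of B → 212.75. Capacity used 39/39.
Total value = 371.75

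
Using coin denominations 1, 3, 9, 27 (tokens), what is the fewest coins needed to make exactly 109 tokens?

5

Use the largest denomination that fits, subtract, and repeat.
109 = 4×27 + 1×1
Total coins = 4 + 1 = 5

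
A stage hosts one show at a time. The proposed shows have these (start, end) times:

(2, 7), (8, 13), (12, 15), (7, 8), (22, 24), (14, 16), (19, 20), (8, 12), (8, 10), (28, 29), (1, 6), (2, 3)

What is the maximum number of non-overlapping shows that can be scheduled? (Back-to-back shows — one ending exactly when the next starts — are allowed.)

7

Sorted by end: (2,3)  (1,6)  (2,7)  (7,8)  (8,10)  (8,12)  (8,13)  (12,15)  (14,16)  (19,20)  (22,24)  (28,29)
take (2,3); take (7,8); take (8,10); skip (8,12); take (12,15); take (19,20); take (22,24); take (28,29).
Selected 7 shows.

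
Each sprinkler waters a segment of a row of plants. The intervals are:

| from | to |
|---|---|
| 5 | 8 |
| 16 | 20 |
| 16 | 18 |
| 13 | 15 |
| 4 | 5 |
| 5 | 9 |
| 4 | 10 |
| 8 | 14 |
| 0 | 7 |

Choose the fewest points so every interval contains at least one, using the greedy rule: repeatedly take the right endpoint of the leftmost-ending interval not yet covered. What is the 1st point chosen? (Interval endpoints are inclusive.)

5

Sort by right endpoint; whenever an interval is uncovered, place a point at its right end.
By right end: [4,5]  [0,7]  [5,8]  [5,9]  [4,10]  [8,14]  [13,15]  [16,18]  [16,20]
[4,5] uncovered → point at 5; [8,14] uncovered → point at 14; [16,18] uncovered → point at 18.
Points: 5, 14, 18 (3 total).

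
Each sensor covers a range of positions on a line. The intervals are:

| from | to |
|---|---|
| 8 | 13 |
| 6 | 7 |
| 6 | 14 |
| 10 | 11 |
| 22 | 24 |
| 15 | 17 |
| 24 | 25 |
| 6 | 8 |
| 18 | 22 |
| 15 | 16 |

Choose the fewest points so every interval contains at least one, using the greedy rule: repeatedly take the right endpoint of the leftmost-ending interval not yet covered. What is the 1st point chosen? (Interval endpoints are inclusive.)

7

Sort by right endpoint; whenever an interval is uncovered, place a point at its right end.
Sorted: [6,7] [6,8] [10,11] [8,13] [6,14] [15,16] [15,17] [18,22] [22,24] [24,25]
{[6,7],[6,8]} hit by 7; {[10,11],[8,13],[6,14]} hit by 11; {[15,16],[15,17]} hit by 16; {[18,22],[22,24]} hit by 22; {[24,25]} hit by 25.
Points: 7, 11, 16, 22, 25 (5 total).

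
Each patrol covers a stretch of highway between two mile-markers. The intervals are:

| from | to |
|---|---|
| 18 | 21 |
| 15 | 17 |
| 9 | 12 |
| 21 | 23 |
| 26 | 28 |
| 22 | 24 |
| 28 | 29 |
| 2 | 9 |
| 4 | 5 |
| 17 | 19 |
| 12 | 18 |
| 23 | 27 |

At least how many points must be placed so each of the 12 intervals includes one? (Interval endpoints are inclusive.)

Sorted: [4,5] [2,9] [9,12] [15,17] [12,18] [17,19] [18,21] [21,23] [22,24] [23,27] [26,28] [28,29]
{[4,5],[2,9]} hit by 5; {[9,12]} hit by 12; {[15,17],[12,18],[17,19]} hit by 17; {[18,21],[21,23]} hit by 21; {[22,24],[23,27]} hit by 24; {[26,28],[28,29]} hit by 28.
Points: 5, 12, 17, 21, 24, 28 (6 total).

6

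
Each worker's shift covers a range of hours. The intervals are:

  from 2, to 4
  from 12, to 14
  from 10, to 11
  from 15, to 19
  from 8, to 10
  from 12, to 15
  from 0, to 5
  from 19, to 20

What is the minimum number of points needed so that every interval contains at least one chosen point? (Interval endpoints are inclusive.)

Sorted: [2,4] [0,5] [8,10] [10,11] [12,14] [12,15] [15,19] [19,20]
{[2,4],[0,5]} hit by 4; {[8,10],[10,11]} hit by 10; {[12,14],[12,15]} hit by 14; {[15,19],[19,20]} hit by 19.
Points: 4, 10, 14, 19 (4 total).

4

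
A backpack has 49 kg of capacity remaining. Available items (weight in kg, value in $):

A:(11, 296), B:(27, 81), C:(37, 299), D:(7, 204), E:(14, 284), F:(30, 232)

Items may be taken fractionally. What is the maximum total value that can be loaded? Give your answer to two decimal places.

Order: D (204/7=29.14) > A (296/11=26.91) > E (284/14=20.29) > C (299/37=8.08) > F (232/30=7.73) > B (81/27=3.00)
Fill: take D (7 @ 204) → take A (11 @ 296) → take E (14 @ 284) → take 17/37 of C → 137.38; 49/49 used.
Total value = 921.38

921.38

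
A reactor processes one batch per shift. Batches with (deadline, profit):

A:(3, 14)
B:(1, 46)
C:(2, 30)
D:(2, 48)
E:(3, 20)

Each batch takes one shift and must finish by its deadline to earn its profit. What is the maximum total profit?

Take jobs in profit order; each goes to the latest open slot no later than its deadline.
By profit: D(d2,48), B(d1,46), C(d2,30), E(d3,20), A(d3,14)
D→slot 2; B→slot 1; C skipped; E→slot 3; A skipped.
Profit = 46 + 48 + 20 = 114

114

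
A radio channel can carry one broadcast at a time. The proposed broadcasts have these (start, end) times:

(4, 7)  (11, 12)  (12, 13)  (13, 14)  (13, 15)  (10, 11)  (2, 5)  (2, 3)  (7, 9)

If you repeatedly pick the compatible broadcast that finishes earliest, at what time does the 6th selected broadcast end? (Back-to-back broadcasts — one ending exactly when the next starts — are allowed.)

By end time: (2,3), (2,5), (4,7), (7,9), (10,11), (11,12), (12,13), (13,14), (13,15).
Pick (2,3); next start ≥ 3 → (4,7); next start ≥ 7 → (7,9); next start ≥ 9 → (10,11); next start ≥ 11 → (11,12); next start ≥ 12 → (12,13); next start ≥ 13 → (13,14).
Selected: (2,3) (4,7) (7,9) (10,11) (11,12) (12,13) (13,14)

13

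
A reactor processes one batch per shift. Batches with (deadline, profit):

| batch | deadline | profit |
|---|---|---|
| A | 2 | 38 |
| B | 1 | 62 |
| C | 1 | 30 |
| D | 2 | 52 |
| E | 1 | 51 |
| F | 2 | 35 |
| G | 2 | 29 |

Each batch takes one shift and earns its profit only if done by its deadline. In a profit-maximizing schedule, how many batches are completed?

Take jobs in profit order; each goes to the latest open slot no later than its deadline.
By profit: B(d1,62), D(d2,52), E(d1,51), A(d2,38), F(d2,35), C(d1,30), G(d2,29)
B→slot 1; D→slot 2; E skipped; A skipped; F skipped; C skipped; G skipped.
2 of 7 scheduled.

2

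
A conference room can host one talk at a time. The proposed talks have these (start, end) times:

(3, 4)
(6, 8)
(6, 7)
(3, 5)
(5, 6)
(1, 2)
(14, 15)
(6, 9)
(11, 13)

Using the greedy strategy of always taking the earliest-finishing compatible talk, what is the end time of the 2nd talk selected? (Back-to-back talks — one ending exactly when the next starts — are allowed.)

Order by finish time; keep every interval that doesn't clash with the previous kept one.
By end time: (1,2), (3,4), (3,5), (5,6), (6,7), (6,8), (6,9), (11,13), (14,15).
Pick (1,2); next start ≥ 2 → (3,4); next start ≥ 4 → (5,6); next start ≥ 6 → (6,7); next start ≥ 7 → (11,13); next start ≥ 13 → (14,15).
Selected: (1,2) (3,4) (5,6) (6,7) (11,13) (14,15)

4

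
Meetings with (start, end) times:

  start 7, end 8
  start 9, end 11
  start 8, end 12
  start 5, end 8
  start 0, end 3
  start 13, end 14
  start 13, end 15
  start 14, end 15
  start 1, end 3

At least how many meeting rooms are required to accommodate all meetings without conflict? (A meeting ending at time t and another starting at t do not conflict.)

Events (time:±→running): 0:+→1 1:+→2 … peak 2.

2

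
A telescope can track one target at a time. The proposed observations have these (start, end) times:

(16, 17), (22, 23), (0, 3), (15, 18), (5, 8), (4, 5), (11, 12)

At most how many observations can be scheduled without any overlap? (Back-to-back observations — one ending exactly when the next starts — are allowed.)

6

By end time: (0,3), (4,5), (5,8), (11,12), (16,17), (15,18), (22,23).
Pick (0,3); next start ≥ 3 → (4,5); next start ≥ 5 → (5,8); next start ≥ 8 → (11,12); next start ≥ 12 → (16,17); next start ≥ 17 → (22,23).
Selected 6 observations.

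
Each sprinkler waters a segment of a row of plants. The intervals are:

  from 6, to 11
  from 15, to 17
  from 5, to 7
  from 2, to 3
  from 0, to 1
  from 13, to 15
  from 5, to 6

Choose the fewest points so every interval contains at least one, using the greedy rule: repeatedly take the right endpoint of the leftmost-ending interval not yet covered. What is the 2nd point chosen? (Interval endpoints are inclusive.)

Sort by right endpoint; whenever an interval is uncovered, place a point at its right end.
By right end: [0,1]  [2,3]  [5,6]  [5,7]  [6,11]  [13,15]  [15,17]
[0,1] uncovered → point at 1; [2,3] uncovered → point at 3; [5,6] uncovered → point at 6; [13,15] uncovered → point at 15.
Points: 1, 3, 6, 15 (4 total).

3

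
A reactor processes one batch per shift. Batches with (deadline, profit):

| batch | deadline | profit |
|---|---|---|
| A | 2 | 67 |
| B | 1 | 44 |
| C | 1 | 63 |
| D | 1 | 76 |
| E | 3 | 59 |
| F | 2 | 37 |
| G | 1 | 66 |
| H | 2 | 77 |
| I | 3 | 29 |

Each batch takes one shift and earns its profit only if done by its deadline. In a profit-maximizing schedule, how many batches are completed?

3

Profit order: H=77 D=76 A=67 G=66 C=63 E=59 B=44 F=37 I=29
Assign: H→slot 2, D→slot 1, A skipped, G skipped, C skipped, E→slot 3, B skipped, F skipped, I skipped.
Slots: [1:D] [2:H] [3:E]
3 of 9 scheduled.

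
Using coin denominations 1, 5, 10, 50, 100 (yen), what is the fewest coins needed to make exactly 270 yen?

270 = 2×100 + 1×50 + 2×10
Total coins = 2 + 1 + 2 = 5

5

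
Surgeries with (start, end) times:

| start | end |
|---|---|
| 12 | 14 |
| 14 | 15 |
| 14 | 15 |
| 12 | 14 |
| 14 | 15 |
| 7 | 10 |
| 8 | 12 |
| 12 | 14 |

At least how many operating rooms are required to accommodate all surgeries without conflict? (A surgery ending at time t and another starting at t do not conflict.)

starts: [7, 8, 12, 12, 12, 14, 14, 14]
ends:   [10, 12, 14, 14, 14, 15, 15, 15]
s7→1 s8→2 e10→1 e12→0 s12→1 s12→2 s12→3  — peak 3.

3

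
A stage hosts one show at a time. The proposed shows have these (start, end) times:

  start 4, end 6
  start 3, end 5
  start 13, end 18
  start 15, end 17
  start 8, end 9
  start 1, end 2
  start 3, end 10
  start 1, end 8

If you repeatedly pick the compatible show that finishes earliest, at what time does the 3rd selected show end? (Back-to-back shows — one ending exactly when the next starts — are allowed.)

By end time: (1,2), (3,5), (4,6), (1,8), (8,9), (3,10), (15,17), (13,18).
Pick (1,2); next start ≥ 2 → (3,5); next start ≥ 5 → (8,9); next start ≥ 9 → (15,17).
Selected: (1,2) (3,5) (8,9) (15,17)

9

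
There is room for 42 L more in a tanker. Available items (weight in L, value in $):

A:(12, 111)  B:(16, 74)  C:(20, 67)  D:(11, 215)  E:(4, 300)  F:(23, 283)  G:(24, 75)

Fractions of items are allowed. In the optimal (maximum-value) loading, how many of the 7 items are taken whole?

Sort by value per unit weight and fill in that order.
Order: E (300/4=75.00) > D (215/11=19.55) > F (283/23=12.30) > A (111/12=9.25) > B (74/16=4.62) > C (67/20=3.35) > G (75/24=3.12)
Fill: take E (4 @ 300) → take D (11 @ 215) → take F (23 @ 283) → take 4/12 of A → 37.00; 42/42 used.
3 item(s) taken whole; one partial (take 4/12 of A).

3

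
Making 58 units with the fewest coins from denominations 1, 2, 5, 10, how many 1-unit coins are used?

1

58 = 5×10 + 1×5 + 1×2 + 1×1
Count of 1: 1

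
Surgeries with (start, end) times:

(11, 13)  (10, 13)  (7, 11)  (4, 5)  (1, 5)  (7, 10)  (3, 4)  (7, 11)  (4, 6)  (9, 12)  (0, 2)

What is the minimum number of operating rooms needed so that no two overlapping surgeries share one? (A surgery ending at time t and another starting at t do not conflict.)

4

The answer is the maximum number of intervals overlapping at any instant.
starts: [0, 1, 3, 4, 4, 7, 7, 7, 9, 10, 11]
ends:   [2, 4, 5, 5, 6, 10, 11, 11, 12, 13, 13]
s0→1 s1→2 e2→1 s3→2 e4→1 s4→2 s4→3 e5→2 e5→1 e6→0 s7→1 s7→2 s7→3 s9→4  — peak 4.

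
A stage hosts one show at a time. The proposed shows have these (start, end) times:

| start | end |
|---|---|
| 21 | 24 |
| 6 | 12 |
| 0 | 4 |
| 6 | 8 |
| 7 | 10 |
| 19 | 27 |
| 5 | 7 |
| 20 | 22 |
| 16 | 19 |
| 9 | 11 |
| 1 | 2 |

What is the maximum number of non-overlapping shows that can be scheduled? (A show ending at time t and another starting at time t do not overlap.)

Sort by end time and greedily take each interval whose start is ≥ the last chosen end.
Sorted by end: (1,2)  (0,4)  (5,7)  (6,8)  (7,10)  (9,11)  (6,12)  (16,19)  (20,22)  (21,24)  (19,27)
take (1,2); skip (0,4); take (5,7); skip (6,8); take (7,10); skip (6,12); take (16,19); take (20,22).
Selected 5 shows.

5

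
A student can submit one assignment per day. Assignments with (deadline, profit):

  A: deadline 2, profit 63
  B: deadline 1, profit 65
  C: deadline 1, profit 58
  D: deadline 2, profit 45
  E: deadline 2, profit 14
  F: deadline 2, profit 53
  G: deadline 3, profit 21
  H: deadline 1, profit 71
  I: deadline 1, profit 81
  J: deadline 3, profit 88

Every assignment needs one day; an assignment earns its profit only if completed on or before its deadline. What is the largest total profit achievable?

Sort by profit descending; place each in the latest free slot ≤ its deadline.
By profit: J(d3,88), I(d1,81), H(d1,71), B(d1,65), A(d2,63), C(d1,58), F(d2,53), D(d2,45), G(d3,21), E(d2,14)
J→slot 3; I→slot 1; H skipped; B skipped; A→slot 2; C skipped; F skipped; D skipped; G skipped; E skipped.
Profit = 81 + 63 + 88 = 232

232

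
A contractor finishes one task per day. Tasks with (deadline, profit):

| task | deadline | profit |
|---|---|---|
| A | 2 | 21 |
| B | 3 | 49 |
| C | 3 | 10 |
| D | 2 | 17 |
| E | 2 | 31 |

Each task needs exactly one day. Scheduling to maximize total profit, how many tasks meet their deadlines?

Take jobs in profit order; each goes to the latest open slot no later than its deadline.
Profit order: B=49 E=31 A=21 D=17 C=10
Assign: B→slot 3, E→slot 2, A→slot 1, D skipped, C skipped.
Slots: [1:A] [2:E] [3:B]
3 of 5 scheduled.

3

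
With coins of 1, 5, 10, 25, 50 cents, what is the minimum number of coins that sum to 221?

7

221 − 4×50→21 − 2×10→1 − 1×1→0
Total coins = 4 + 2 + 1 = 7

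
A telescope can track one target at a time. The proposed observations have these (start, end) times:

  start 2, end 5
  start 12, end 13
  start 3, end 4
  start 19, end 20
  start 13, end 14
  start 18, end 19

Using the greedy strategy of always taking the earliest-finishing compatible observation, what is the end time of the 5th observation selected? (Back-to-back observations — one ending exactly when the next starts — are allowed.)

20

By end time: (3,4), (2,5), (12,13), (13,14), (18,19), (19,20).
Pick (3,4); next start ≥ 4 → (12,13); next start ≥ 13 → (13,14); next start ≥ 14 → (18,19); next start ≥ 19 → (19,20).
Selected: (3,4) (12,13) (13,14) (18,19) (19,20)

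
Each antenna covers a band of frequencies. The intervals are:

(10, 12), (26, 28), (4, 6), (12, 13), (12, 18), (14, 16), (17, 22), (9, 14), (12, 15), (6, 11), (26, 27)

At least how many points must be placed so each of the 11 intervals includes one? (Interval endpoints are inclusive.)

5

Process intervals by earliest right end; each time one isn't hit yet, stab at its right endpoint.
Sorted: [4,6] [6,11] [10,12] [12,13] [9,14] [12,15] [14,16] [12,18] [17,22] [26,27] [26,28]
{[4,6],[6,11]} hit by 6; {[10,12],[12,13],[9,14],[12,15]} hit by 12; {[14,16],[12,18]} hit by 16; {[17,22]} hit by 22; {[26,27],[26,28]} hit by 27.
Points: 6, 12, 16, 22, 27 (5 total).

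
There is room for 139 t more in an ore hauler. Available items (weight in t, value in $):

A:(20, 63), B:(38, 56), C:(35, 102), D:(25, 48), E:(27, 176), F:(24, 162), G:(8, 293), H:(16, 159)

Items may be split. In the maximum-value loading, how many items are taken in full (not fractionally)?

6

Ratios (sorted): G 36.62, H 9.94, F 6.75, E 6.52, A 3.15, C 2.91, D 1.92, B 1.47
take G (8 @ 293); take H (16 @ 159); take F (24 @ 162); take E (27 @ 176); take A (20 @ 63); take C (35 @ 102); take 9/25 of D → 17.28. Capacity used 139/139.
6 item(s) taken whole; one partial (take 9/25 of D).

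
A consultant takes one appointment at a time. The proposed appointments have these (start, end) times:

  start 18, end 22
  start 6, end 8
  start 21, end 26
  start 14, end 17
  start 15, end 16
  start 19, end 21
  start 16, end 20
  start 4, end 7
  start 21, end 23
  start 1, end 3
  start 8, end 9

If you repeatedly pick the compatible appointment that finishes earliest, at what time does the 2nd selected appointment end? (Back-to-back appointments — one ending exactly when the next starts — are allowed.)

7

Sort by end time and greedily take each interval whose start is ≥ the last chosen end.
By end time: (1,3), (4,7), (6,8), (8,9), (15,16), (14,17), (16,20), (19,21), (18,22), (21,23), (21,26).
Pick (1,3); next start ≥ 3 → (4,7); next start ≥ 7 → (8,9); next start ≥ 9 → (15,16); next start ≥ 16 → (16,20); next start ≥ 20 → (21,23).
Selected: (1,3) (4,7) (8,9) (15,16) (16,20) (21,23)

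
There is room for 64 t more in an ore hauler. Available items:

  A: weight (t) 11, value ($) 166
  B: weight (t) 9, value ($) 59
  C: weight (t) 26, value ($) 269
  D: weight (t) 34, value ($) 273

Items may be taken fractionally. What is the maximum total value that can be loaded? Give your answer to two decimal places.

Ratios (sorted): A 15.09, C 10.35, D 8.03, B 6.56
take A (11 @ 166); take C (26 @ 269); take 27/34 of D → 216.79. Capacity used 64/64.
Total value = 651.79

651.79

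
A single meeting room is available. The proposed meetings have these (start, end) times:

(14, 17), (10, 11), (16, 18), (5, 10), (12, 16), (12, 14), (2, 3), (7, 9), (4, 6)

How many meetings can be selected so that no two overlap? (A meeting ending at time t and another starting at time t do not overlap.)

Sorted by end: (2,3)  (4,6)  (7,9)  (5,10)  (10,11)  (12,14)  (12,16)  (14,17)  (16,18)
take (2,3); take (4,6); take (7,9); take (10,11); take (12,14); take (14,17); skip (16,18).
Selected 6 meetings.

6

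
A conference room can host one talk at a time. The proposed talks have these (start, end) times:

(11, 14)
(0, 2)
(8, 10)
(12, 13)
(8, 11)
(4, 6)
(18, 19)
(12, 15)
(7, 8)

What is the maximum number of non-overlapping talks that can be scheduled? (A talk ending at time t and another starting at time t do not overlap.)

6

Order by finish time; keep every interval that doesn't clash with the previous kept one.
By end time: (0,2), (4,6), (7,8), (8,10), (8,11), (12,13), (11,14), (12,15), (18,19).
Pick (0,2); next start ≥ 2 → (4,6); next start ≥ 6 → (7,8); next start ≥ 8 → (8,10); next start ≥ 10 → (12,13); next start ≥ 13 → (18,19).
Selected 6 talks.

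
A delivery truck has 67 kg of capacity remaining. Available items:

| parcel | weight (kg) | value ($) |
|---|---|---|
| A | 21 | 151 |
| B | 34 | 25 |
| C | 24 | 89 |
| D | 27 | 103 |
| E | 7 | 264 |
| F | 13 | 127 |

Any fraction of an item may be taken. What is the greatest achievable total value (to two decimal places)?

Greedy by value/weight ratio, highest first.
Order: E (264/7=37.71) > F (127/13=9.77) > A (151/21=7.19) > D (103/27=3.81) > C (89/24=3.71) > B (25/34=0.74)
Fill: take E (7 @ 264) → take F (13 @ 127) → take A (21 @ 151) → take 26/27 of D → 99.19; 67/67 used.
Total value = 641.19

641.19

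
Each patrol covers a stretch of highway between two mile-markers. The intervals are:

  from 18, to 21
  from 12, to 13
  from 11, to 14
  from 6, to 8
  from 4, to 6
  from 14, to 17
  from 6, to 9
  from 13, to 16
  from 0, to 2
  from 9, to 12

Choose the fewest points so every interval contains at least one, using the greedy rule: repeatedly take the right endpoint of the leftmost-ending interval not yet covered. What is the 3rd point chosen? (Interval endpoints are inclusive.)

Sorted: [0,2] [4,6] [6,8] [6,9] [9,12] [12,13] [11,14] [13,16] [14,17] [18,21]
{[0,2]} hit by 2; {[4,6],[6,8],[6,9]} hit by 6; {[9,12],[12,13],[11,14]} hit by 12; {[13,16],[14,17]} hit by 16; {[18,21]} hit by 21.
Points: 2, 6, 12, 16, 21 (5 total).

12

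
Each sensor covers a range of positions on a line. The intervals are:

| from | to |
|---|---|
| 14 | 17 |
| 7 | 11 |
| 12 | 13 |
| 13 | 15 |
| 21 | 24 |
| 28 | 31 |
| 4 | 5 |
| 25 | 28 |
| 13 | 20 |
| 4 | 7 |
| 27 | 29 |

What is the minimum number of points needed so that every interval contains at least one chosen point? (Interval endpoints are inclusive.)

6

Sorted: [4,5] [4,7] [7,11] [12,13] [13,15] [14,17] [13,20] [21,24] [25,28] [27,29] [28,31]
{[4,5],[4,7]} hit by 5; {[7,11]} hit by 11; {[12,13],[13,15]} hit by 13; {[14,17],[13,20]} hit by 17; {[21,24]} hit by 24; {[25,28],[27,29],[28,31]} hit by 28.
Points: 5, 11, 13, 17, 24, 28 (6 total).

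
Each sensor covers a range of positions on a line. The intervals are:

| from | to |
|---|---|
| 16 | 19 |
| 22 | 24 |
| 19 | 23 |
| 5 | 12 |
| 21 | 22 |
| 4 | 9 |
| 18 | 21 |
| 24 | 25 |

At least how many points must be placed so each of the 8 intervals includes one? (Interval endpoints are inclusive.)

Process intervals by earliest right end; each time one isn't hit yet, stab at its right endpoint.
By right end: [4,9]  [5,12]  [16,19]  [18,21]  [21,22]  [19,23]  [22,24]  [24,25]
[4,9] uncovered → point at 9; [16,19] uncovered → point at 19; [21,22] uncovered → point at 22; [24,25] uncovered → point at 25.
Points: 9, 19, 22, 25 (4 total).

4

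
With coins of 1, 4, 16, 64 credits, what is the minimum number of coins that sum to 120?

6

Use the largest denomination that fits, subtract, and repeat.
120 = 1×64 + 3×16 + 2×4
Total coins = 1 + 3 + 2 = 6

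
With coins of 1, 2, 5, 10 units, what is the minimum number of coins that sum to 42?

Use the largest denomination that fits, subtract, and repeat.
42 − 4×10→2 − 1×2→0
Total coins = 4 + 1 = 5

5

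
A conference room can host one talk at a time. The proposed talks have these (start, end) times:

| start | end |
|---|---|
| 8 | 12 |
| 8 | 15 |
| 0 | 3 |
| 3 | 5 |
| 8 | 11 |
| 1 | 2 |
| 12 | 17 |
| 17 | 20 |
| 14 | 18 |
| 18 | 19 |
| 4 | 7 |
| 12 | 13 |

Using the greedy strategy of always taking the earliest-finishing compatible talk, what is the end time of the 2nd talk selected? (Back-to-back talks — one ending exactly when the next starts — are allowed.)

By end time: (1,2), (0,3), (3,5), (4,7), (8,11), (8,12), (12,13), (8,15), (12,17), (14,18), (18,19), (17,20).
Pick (1,2); next start ≥ 2 → (3,5); next start ≥ 5 → (8,11); next start ≥ 11 → (12,13); next start ≥ 13 → (14,18); next start ≥ 18 → (18,19).
Selected: (1,2) (3,5) (8,11) (12,13) (14,18) (18,19)

5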